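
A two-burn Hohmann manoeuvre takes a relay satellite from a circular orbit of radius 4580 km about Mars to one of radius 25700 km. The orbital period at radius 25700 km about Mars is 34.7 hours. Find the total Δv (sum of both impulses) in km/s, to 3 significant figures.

Δv = 1.51 km/s

From Kepler's third law T² = 4π²r³/μ at r = 25700 km, T = 34.7 hours = 34.7 × 3600 s = 1.2492×10^5 s: μ = 4π²r³/T² = 42943.3 km³/s².
Transfer-ellipse semi-major axis a_t = (r₁ + r₂)/2 = (4580 + 25700)/2 = 15140 km.
Circular speed at r₁: v₁ = √(μ/r₁) = √(42943.3/4580) = 3.0621 km/s.
On the transfer ellipse at r₁, vis-viva equation gives v_p = √[μ(2/r₁ − 1/a_t)] = 3.9895 km/s.
First burn Δv₁ = |v_p − v₁| = 0.9274 km/s.
Circular speed at r₂: v₂ = √(μ/r₂) = 1.2927 km/s.
Transfer-orbit speed at r₂: v_a = √[μ(2/r₂ − 1/a_t)] = 0.71097 km/s.
Second burn Δv₂ = |v₂ − v_a| = 0.5817 km/s.
Total Δv = Δv₁ + Δv₂ = 1.509 km/s.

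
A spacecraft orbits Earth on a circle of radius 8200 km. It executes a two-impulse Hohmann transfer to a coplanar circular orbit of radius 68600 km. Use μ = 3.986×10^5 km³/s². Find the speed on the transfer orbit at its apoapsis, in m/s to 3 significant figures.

Transfer-ellipse semi-major axis a_t = (r₁ + r₂)/2 = (8200 + 68600)/2 = 38400 km.
The apoapsis of the transfer ellipse is at r = 68600 km.
From the vis-viva equation, v = √[μ(2/r − 1/a_t)] = 1.114 km/s.

v = 1110 m/s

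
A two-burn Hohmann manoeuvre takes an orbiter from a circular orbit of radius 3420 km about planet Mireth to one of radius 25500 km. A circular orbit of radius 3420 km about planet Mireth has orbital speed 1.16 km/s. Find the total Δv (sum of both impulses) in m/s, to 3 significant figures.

From the circular-orbit relation v² = μ/r at r = 3420 km: μ = v²r = (1.16)² × 3420 = 4601.95 km³/s².
The Hohmann ellipse has a_t = (r₁ + r₂)/2 = 14460 km.
At r₁ the circular-orbit speed is v₁ = √(μ/r₁) = 1.16000 km/s.
Transfer-orbit speed at r₁ (vis-viva): v_p = √[μ(2/r₁ − 1/a_t)] = 1.54044 km/s.
First burn Δv₁ = |v_p − v₁| = 0.38044 km/s.
At r₂, v₂ = √(μ/r₂) = 0.42482 km/s.
Transfer-orbit speed at r₂: v_a = √[μ(2/r₂ − 1/a_t)] = 0.20660 km/s.
Second burn Δv₂ = |v₂ − v_a| = 0.21822 km/s.
Δv = Δv₁ + Δv₂ = 0.38044 + 0.21822 = 0.5987 km/s.

Δv = 599 m/s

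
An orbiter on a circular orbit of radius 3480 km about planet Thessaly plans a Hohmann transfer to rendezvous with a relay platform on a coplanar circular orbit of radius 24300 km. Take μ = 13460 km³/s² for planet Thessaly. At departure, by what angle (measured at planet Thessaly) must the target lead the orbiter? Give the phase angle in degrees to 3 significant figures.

Semi-major axis of the transfer orbit: a_t = (3480 + 24300)/2 = 13890 km.
Transfer time t = π√(a_t³/μ) = 44328 s.
Target angular speed ω₂ = √(μ/r₂³) = 3.0628×10^-5 rad/s.
Angle swept by the target during transfer: ω₂·t = 1.3577 rad = 77.79°.
Arrival is 180° from departure on the ellipse, so φ = 180° − 77.79° = 102°.

φ = 102°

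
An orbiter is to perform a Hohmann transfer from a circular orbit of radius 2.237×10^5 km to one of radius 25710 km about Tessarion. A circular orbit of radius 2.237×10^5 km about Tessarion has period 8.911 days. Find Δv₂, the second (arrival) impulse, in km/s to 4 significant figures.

From Kepler's third law T² = 4π²r³/μ at r = 2.237×10^5 km, T = 8.911 days = 8.911 × 86400 s = 7.699104×10^5 s: μ = 4π²r³/T² = 7.45551×10^5 km³/s².
Transfer-ellipse semi-major axis a_t = (r₁ + r₂)/2 = (2.237×10^5 + 25710)/2 = 1.24705×10^5 km.
On the circular orbit at r = 25710 km, v_c = √(μ/r) = 5.385 km/s.
Transfer-orbit speed at the same r (vis-viva, a = a_t): v_t = √[μ(2/r − 1/a_t)] = 7.212 km/s.
Δv₂ = |v_t − v_c| = |7.212 − 5.385| = 1.827 km/s.

Δv₂ = 1.827 km/s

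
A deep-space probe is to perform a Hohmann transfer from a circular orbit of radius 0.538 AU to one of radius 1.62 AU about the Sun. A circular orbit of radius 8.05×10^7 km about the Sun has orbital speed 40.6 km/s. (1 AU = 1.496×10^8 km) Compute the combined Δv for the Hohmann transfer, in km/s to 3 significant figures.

Δv = 16.0 km/s

From the circular-orbit relation v² = μ/r at r = 8.05×10^7 km: μ = v²r = (40.6)² × 8.05×10^7 = 1.32693×10^11 km³/s².
In km: r₁ = 0.538 × 1.496×10^8 = 8.04848×10^7 km; r₂ = 1.62 × 1.496×10^8 = 2.42352×10^8 km.
Transfer-ellipse semi-major axis a_t = (r₁ + r₂)/2 = (8.04848×10^7 + 2.42352×10^8)/2 = 1.614184×10^8 km.
Circular speed at r₁: v₁ = √(μ/r₁) = √(1.32693×10^11/8.04848×10^7) = 40.603834 km/s.
On the transfer ellipse at r₁, v² = μ(2/r − 1/a) gives v_p = √[μ(2/r₁ − 1/a_t)] = 49.752376 km/s.
First burn Δv₁ = |v_p − v₁| = 9.14854 km/s.
At r₂, v₂ = √(μ/r₂) = 23.39918 km/s.
Transfer-orbit speed at r₂: v_a = √[μ(2/r₂ − 1/a_t)] = 16.52270 km/s.
Second burn Δv₂ = |v₂ − v_a| = 6.87648 km/s.
Δv = Δv₁ + Δv₂ = 9.14854 + 6.87648 = 16.03 km/s.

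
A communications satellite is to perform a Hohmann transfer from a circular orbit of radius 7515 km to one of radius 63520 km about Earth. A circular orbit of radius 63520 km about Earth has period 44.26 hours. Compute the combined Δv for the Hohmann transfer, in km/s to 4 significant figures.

Δv = 3.809 km/s

From Kepler's third law T² = 4π²r³/μ at r = 63520 km, T = 44.26 hours = 44.26 × 3600 s = 1.59336×10^5 s: μ = 4π²r³/T² = 3.98532×10^5 km³/s².
Transfer-ellipse semi-major axis a_t = (r₁ + r₂)/2 = (7515 + 63520)/2 = 35517.5 km.
At r₁ the circular-orbit speed is v₁ = √(μ/r₁) = 7.2823 km/s.
On the transfer ellipse at r₁, v² = μ(2/r − 1/a) gives v_p = √[μ(2/r₁ − 1/a_t)] = 9.7387 km/s.
First burn Δv₁ = |v_p − v₁| = 2.456 km/s.
At r₂, v₂ = √(μ/r₂) = 2.505 km/s.
Transfer-orbit speed at r₂: v_a = √[μ(2/r₂ − 1/a_t)] = 1.152 km/s.
Second burn Δv₂ = |v₂ − v_a| = 1.353 km/s.
Δv = Δv₁ + Δv₂ = 2.456 + 1.353 = 3.809 km/s.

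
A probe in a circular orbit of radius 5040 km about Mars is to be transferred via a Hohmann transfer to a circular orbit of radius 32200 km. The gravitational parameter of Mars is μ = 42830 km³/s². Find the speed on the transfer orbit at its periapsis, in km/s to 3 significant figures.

Semi-major axis of the transfer orbit: a_t = (5040 + 32200)/2 = 18620 km.
At periapsis, r = 5040 km.
From the vis-viva equation, v = √[μ(2/r − 1/a_t)] = 3.834 km/s.

v = 3.83 km/s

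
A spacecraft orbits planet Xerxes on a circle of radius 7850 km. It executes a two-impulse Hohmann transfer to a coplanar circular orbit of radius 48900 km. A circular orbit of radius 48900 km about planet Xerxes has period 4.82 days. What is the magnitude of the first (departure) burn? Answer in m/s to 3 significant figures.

From Kepler's third law T² = 4π²r³/μ at r = 48900 km, T = 4.82 days = 4.82 × 86400 s = 4.16448×10^5 s: μ = 4π²r³/T² = 26617.3 km³/s².
Semi-major axis of the transfer orbit: a_t = (7850 + 48900)/2 = 28375 km.
On the circular orbit at r = 7850 km, v_c = √(μ/r) = 1.8414 km/s.
Transfer-orbit speed at the same r (vis-viva, a = a_t): v_t = √[μ(2/r − 1/a_t)] = 2.4173 km/s.
Δv₁ = |v_t − v_c| = |2.4173 − 1.8414| = 0.5759 km/s.

Δv₁ = 576 m/s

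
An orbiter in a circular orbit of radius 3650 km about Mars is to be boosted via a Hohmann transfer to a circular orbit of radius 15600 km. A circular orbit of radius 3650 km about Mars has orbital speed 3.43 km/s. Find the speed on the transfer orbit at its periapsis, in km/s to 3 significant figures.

v = 4.37 km/s

From the circular-orbit relation v² = μ/r at r = 3650 km: μ = v²r = (3.43)² × 3650 = 42941.9 km³/s².
The Hohmann ellipse has a_t = (r₁ + r₂)/2 = 9625 km.
The periapsis of the transfer ellipse is at r = 3650 km.
Vis-viva: v = √[μ(2/r − 1/a_t)] = √[42941.9 × (2/3650 − 1/9625)] = 4.367 km/s.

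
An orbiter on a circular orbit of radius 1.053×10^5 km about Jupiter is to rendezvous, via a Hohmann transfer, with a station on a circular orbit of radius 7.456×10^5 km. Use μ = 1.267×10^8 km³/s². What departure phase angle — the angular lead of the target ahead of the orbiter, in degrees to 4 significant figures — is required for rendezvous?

φ = 102.4°

Semi-major axis of the transfer orbit: a_t = (1.053×10^5 + 7.456×10^5)/2 = 4.2545×10^5 km.
The half-period of the transfer ellipse is t = π√(a_t³/μ) = 77452.3 s.
Target angular speed ω₂ = √(μ/r₂³) = 1.74835×10^-5 rad/s.
Angle swept by the target during transfer: ω₂·t = 1.35414 rad = 77.59°.
The orbiter traverses 180° on the transfer ellipse, so the target must lead by 180° − 77.59° = 102.4°.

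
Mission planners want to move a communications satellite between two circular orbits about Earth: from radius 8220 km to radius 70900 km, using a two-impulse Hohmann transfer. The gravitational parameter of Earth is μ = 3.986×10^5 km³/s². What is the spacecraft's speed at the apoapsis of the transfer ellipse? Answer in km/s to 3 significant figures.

v = 1.08 km/s

Transfer-ellipse semi-major axis a_t = (r₁ + r₂)/2 = (8220 + 70900)/2 = 39560 km.
At apoapsis, r = 70900 km.
Applying v² = μ(2/r − 1/a_t): v = 1.081 km/s.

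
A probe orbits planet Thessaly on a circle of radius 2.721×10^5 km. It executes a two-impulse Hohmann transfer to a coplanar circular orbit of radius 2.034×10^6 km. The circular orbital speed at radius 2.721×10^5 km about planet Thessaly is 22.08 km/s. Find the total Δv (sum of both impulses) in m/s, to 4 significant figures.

From the circular-orbit relation v² = μ/r at r = 2.721×10^5 km: μ = v²r = (22.08)² × 2.721×10^5 = 1.32656×10^8 km³/s².
Semi-major axis of the transfer orbit: a_t = (2.721×10^5 + 2.034×10^6)/2 = 1.15305×10^6 km.
Circular speed at r₁: v₁ = √(μ/r₁) = √(1.32656×10^8/2.721×10^5) = 22.080 km/s.
Transfer-orbit speed at r₁ (vis-viva equation): v_p = √[μ(2/r₁ − 1/a_t)] = 29.326 km/s.
First burn Δv₁ = |v_p − v₁| = 7.246 km/s.
At r₂, v₂ = √(μ/r₂) = 8.076 km/s.
Transfer-orbit speed at r₂: v_a = √[μ(2/r₂ − 1/a_t)] = 3.923 km/s.
Second burn Δv₂ = |v₂ − v_a| = 4.153 km/s.
Total Δv = Δv₁ + Δv₂ = 11.40 km/s.

Δv = 11400 m/s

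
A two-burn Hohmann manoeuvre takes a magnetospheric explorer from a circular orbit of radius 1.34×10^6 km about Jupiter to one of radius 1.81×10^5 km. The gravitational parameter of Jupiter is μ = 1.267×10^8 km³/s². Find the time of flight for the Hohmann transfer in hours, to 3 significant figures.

t = 51.4 hours

The Hohmann ellipse has a_t = (r₁ + r₂)/2 = 7.605×10^5 km.
Half the transfer-orbit period gives t = π√(a_t³/μ) = 1.851×10^5 s.
Converting: 1.851×10^5 s ÷ 3600 s/hour = 51.4 hours.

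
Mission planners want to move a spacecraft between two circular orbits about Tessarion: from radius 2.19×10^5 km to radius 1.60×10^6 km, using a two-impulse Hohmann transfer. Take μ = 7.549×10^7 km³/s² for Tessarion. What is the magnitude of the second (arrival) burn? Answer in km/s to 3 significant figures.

Transfer-ellipse semi-major axis a_t = (r₁ + r₂)/2 = (2.190×10^5 + 1.600×10^6)/2 = 9.095×10^5 km.
On the circular orbit at r = 1.600×10^6 km, v_c = √(μ/r) = 6.869 km/s.
Transfer-orbit speed at the same r (vis-viva, a = a_t): v_t = √[μ(2/r − 1/a_t)] = 3.371 km/s.
Δv₂ = |v_t − v_c| = |3.371 − 6.869| = 3.498 km/s.

Δv₂ = 3.50 km/s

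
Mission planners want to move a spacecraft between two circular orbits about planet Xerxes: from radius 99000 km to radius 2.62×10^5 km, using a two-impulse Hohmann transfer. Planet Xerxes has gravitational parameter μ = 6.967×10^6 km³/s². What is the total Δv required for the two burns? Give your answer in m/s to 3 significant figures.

The Hohmann ellipse has a_t = (r₁ + r₂)/2 = 1.805×10^5 km.
At r₁ the circular-orbit speed is v₁ = √(μ/r₁) = 8.3889 km/s.
On the transfer ellipse at r₁, vis-viva equation gives v_p = √[μ(2/r₁ − 1/a_t)] = 10.107 km/s.
First burn Δv₁ = |v_p − v₁| = 1.718 km/s.
At r₂, v₂ = √(μ/r₂) = 5.157 km/s.
Transfer-orbit speed at r₂: v_a = √[μ(2/r₂ − 1/a_t)] = 3.819 km/s.
Second burn Δv₂ = |v₂ − v_a| = 1.338 km/s.
Δv = Δv₁ + Δv₂ = 1.718 + 1.338 = 3.056 km/s.

Δv = 3060 m/s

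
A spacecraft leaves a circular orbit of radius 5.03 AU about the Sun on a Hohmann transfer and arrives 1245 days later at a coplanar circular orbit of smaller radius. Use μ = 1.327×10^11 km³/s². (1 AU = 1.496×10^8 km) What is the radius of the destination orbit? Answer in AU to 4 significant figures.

r₂ = 2.160 AU

In km: r₁ = 5.03 × 1.496×10^8 = 7.52488×10^8 km.
Transfer time t = 1245 days = 1.07568×10^8 s, and t = π√(a_t³/μ).
So a_t = (μ t²/π²)^(1/3) = (1.327×10^11 × (1.07568×10^8)² / π²)^(1/3) = 5.3783×10^8 km.
Since a_t = (r₁ + r₂)/2, r₂ = 2a_t − r₁ = 2×5.3783×10^8 − 7.52488×10^8 = 3.23172×10^8 km.
In AU: r₂ = 3.23172×10^8 / 1.496×10^8 = 2.160 AU.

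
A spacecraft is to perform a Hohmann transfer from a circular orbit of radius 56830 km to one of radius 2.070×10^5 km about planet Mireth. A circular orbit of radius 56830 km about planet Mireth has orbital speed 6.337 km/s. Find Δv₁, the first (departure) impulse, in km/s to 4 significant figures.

Δv₁ = 1.601 km/s

From the circular-orbit relation v² = μ/r at r = 56830 km: μ = v²r = (6.337)² × 56830 = 2.28215×10^6 km³/s².
Semi-major axis of the transfer orbit: a_t = (56830 + 2.070×10^5)/2 = 1.31915×10^5 km.
On the circular orbit at r = 56830 km, v_c = √(μ/r) = 6.337 km/s.
Vis-viva on the transfer ellipse at r = 56830 km gives v_t = √[μ(2/r − 1/a_t)] = 7.938 km/s.
Δv₁ = |v_t − v_c| = |7.938 − 6.337| = 1.601 km/s.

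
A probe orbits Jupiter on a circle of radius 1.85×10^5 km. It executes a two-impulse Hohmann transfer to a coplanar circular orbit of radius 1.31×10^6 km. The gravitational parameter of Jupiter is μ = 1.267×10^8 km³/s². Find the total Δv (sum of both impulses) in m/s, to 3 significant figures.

Transfer-ellipse semi-major axis a_t = (r₁ + r₂)/2 = (1.850×10^5 + 1.310×10^6)/2 = 7.475×10^5 km.
At r₁ the circular-orbit speed is v₁ = √(μ/r₁) = 26.170 km/s.
Transfer-orbit speed at r₁ (vis-viva equation): v_p = √[μ(2/r₁ − 1/a_t)] = 34.644 km/s.
First burn Δv₁ = |v_p − v₁| = 8.474 km/s.
Circular speed at r₂: v₂ = √(μ/r₂) = 9.835 km/s.
Transfer-orbit speed at r₂: v_a = √[μ(2/r₂ − 1/a_t)] = 4.893 km/s.
Second burn Δv₂ = |v₂ − v_a| = 4.942 km/s.
Total Δv = Δv₁ + Δv₂ = 13.42 km/s.

Δv = 13400 m/s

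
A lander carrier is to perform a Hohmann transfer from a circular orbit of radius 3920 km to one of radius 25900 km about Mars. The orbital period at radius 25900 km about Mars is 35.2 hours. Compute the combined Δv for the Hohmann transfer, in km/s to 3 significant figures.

From Kepler's third law T² = 4π²r³/μ at r = 25900 km, T = 35.2 hours = 35.2 × 3600 s = 1.2672×10^5 s: μ = 4π²r³/T² = 42713.8 km³/s².
The Hohmann ellipse has a_t = (r₁ + r₂)/2 = 14910 km.
Circular speed at r₁: v₁ = √(μ/r₁) = √(42713.8/3920) = 3.30097 km/s.
Transfer-orbit speed at r₁ (vis-viva equation): v_p = √[μ(2/r₁ − 1/a_t)] = 4.35063 km/s.
First burn Δv₁ = |v_p − v₁| = 1.0497 km/s.
Circular speed at r₂: v₂ = √(μ/r₂) = 1.2842 km/s.
Transfer-orbit speed at r₂: v_a = √[μ(2/r₂ − 1/a_t)] = 0.65847 km/s.
Second burn Δv₂ = |v₂ − v_a| = 0.62573 km/s.
Δv = Δv₁ + Δv₂ = 1.0497 + 0.62573 = 1.675 km/s.

Δv = 1.68 km/s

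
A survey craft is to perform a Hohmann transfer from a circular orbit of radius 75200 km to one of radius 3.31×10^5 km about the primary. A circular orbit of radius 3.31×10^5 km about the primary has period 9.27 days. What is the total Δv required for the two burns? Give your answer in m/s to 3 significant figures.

From Kepler's third law T² = 4π²r³/μ at r = 3.31×10^5 km, T = 9.27 days = 9.27 × 86400 s = 8.00928×10^5 s: μ = 4π²r³/T² = 2.23181×10^6 km³/s².
The Hohmann ellipse has a_t = (r₁ + r₂)/2 = 2.031×10^5 km.
Circular speed at r₁: v₁ = √(μ/r₁) = √(2.23181×10^6/75200) = 5.448 km/s.
On the transfer ellipse at r₁, vis-viva equation gives v_p = √[μ(2/r₁ − 1/a_t)] = 6.955 km/s.
First burn Δv₁ = |v_p − v₁| = 1.507 km/s.
Circular speed at r₂: v₂ = √(μ/r₂) = 2.597 km/s.
Transfer-orbit speed at r₂: v_a = √[μ(2/r₂ − 1/a_t)] = 1.580 km/s.
Second burn Δv₂ = |v₂ − v_a| = 1.017 km/s.
Δv = Δv₁ + Δv₂ = 1.507 + 1.017 = 2.524 km/s.

Δv = 2520 m/s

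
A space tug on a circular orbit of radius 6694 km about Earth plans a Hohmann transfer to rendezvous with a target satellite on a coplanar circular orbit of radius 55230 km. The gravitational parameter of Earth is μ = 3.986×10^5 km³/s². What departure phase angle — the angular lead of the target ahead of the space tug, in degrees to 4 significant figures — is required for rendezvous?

φ = 104.4°

Transfer-ellipse semi-major axis a_t = (r₁ + r₂)/2 = (6694 + 55230)/2 = 30962 km.
Transfer time t = π√(a_t³/μ) = 27109.7 s.
The target's mean motion on its circular orbit is ω₂ = √(μ/r₂³) = 4.86414×10^-5 rad/s.
Angle swept by the target during transfer: ω₂·t = 1.31865 rad = 75.553°.
Arrival is 180° from departure on the ellipse, so φ = 180° − 75.553° = 104.4°.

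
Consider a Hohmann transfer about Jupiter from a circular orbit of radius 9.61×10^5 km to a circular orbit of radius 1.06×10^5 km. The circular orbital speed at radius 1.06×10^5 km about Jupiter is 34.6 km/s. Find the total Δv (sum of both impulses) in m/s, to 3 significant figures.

Δv = 18200 m/s

From the circular-orbit relation v² = μ/r at r = 1.06×10^5 km: μ = v²r = (34.6)² × 1.06×10^5 = 1.26899×10^8 km³/s².
Semi-major axis of the transfer orbit: a_t = (9.610×10^5 + 1.060×10^5)/2 = 5.335×10^5 km.
At r₁ the circular-orbit speed is v₁ = √(μ/r₁) = 11.491 km/s.
On the transfer ellipse at r₁, v² = μ(2/r − 1/a) gives v_a = √[μ(2/r₁ − 1/a_t)] = 5.1222 km/s.
First burn Δv₁ = |v_a − v₁| = 6.369 km/s.
Circular speed at r₂: v₂ = √(μ/r₂) = 34.60 km/s.
Transfer-orbit speed at r₂: v_p = √[μ(2/r₂ − 1/a_t)] = 46.44 km/s.
Second burn Δv₂ = |v₂ − v_p| = 11.84 km/s.
Δv = Δv₁ + Δv₂ = 6.369 + 11.84 = 18.21 km/s.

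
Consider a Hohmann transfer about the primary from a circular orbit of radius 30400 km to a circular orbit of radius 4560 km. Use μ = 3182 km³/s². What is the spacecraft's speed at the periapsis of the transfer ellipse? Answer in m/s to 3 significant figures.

v = 1100 m/s

The Hohmann ellipse has a_t = (r₁ + r₂)/2 = 17480 km.
At periapsis, r = 4560 km.
Vis-viva: v = √[μ(2/r − 1/a_t)] = √[3182 × (2/4560 − 1/17480)] = 1.102 km/s.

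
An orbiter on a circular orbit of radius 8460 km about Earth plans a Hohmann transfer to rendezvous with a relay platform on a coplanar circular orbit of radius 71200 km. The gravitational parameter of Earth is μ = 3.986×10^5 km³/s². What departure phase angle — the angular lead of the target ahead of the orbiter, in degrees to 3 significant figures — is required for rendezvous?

φ = 105°

Transfer-ellipse semi-major axis a_t = (r₁ + r₂)/2 = (8460 + 71200)/2 = 39830 km.
Transfer time t = π√(a_t³/μ) = 39555 s.
Target angular speed ω₂ = √(μ/r₂³) = 3.3231×10^-5 rad/s.
Angle swept by the target during transfer: ω₂·t = 1.31445 rad = 75.31°.
The orbiter traverses 180° on the transfer ellipse, so the target must lead by 180° − 75.31° = 105°.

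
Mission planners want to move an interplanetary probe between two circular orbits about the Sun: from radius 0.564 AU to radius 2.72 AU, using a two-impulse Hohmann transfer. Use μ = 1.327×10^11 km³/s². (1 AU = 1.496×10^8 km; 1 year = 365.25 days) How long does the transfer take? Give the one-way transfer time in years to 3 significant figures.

t = 1.05 years

In km: r₁ = 0.564 × 1.496×10^8 = 8.43744×10^7 km; r₂ = 2.72 × 1.496×10^8 = 4.06912×10^8 km.
Transfer-ellipse semi-major axis a_t = (r₁ + r₂)/2 = (8.43744×10^7 + 4.06912×10^8)/2 = 2.456432×10^8 km.
Half the transfer-orbit period gives t = π√(a_t³/μ) = 3.320×10^7 s.
Converting: 3.320×10^7 s ÷ 3.15576×10^7 s/year (365.25 × 86400) = 1.05 years.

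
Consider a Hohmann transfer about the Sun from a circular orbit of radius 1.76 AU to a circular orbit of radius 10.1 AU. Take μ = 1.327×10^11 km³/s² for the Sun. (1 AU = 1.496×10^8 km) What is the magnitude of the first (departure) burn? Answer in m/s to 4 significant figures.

Δv₁ = 6849 m/s

In km: r₁ = 1.76 × 1.496×10^8 = 2.63296×10^8 km; r₂ = 10.1 × 1.496×10^8 = 1.51096×10^9 km.
The Hohmann ellipse has a_t = (r₁ + r₂)/2 = 8.87128×10^8 km.
On the circular orbit at r = 2.63296×10^8 km, v_c = √(μ/r) = 22.450 km/s.
Transfer-orbit speed at the same r (vis-viva, a = a_t): v_t = √[μ(2/r − 1/a_t)] = 29.299 km/s.
Δv₁ = |v_t − v_c| = |29.299 − 22.450| = 6.849 km/s.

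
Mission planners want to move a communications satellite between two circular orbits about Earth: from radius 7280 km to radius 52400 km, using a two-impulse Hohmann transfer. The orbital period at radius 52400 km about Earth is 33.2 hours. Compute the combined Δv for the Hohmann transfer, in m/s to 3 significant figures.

Δv = 3800 m/s

From Kepler's third law T² = 4π²r³/μ at r = 52400 km, T = 33.2 hours = 33.2 × 3600 s = 1.1952×10^5 s: μ = 4π²r³/T² = 3.97624×10^5 km³/s².
Semi-major axis of the transfer orbit: a_t = (7280 + 52400)/2 = 29840 km.
Circular speed at r₁: v₁ = √(μ/r₁) = √(3.97624×10^5/7280) = 7.390 km/s.
On the transfer ellipse at r₁, v² = μ(2/r − 1/a) gives v_p = √[μ(2/r₁ − 1/a_t)] = 9.793 km/s.
First burn Δv₁ = |v_p − v₁| = 2.403 km/s.
At r₂, v₂ = √(μ/r₂) = 2.755 km/s.
Transfer-orbit speed at r₂: v_a = √[μ(2/r₂ − 1/a_t)] = 1.361 km/s.
Second burn Δv₂ = |v₂ − v_a| = 1.394 km/s.
Total Δv = Δv₁ + Δv₂ = 3.797 km/s.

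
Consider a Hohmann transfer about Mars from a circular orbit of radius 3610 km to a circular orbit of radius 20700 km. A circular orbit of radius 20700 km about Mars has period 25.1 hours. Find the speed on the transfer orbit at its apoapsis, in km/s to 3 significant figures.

From Kepler's third law T² = 4π²r³/μ at r = 20700 km, T = 25.1 hours = 25.1 × 3600 s = 90360 s: μ = 4π²r³/T² = 42886.3 km³/s².
Transfer-ellipse semi-major axis a_t = (r₁ + r₂)/2 = (3610 + 20700)/2 = 12155 km.
The apoapsis of the transfer ellipse is at r = 20700 km.
From the vis-viva equation, v = √[μ(2/r − 1/a_t)] = 0.7844 km/s.

v = 0.784 km/s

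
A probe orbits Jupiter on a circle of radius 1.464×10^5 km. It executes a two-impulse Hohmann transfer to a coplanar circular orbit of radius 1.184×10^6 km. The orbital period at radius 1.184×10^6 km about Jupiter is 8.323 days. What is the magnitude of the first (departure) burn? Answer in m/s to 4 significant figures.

From Kepler's third law T² = 4π²r³/μ at r = 1.184×10^6 km, T = 8.323 days = 8.323 × 86400 s = 7.191072×10^5 s: μ = 4π²r³/T² = 1.26715×10^8 km³/s².
The Hohmann ellipse has a_t = (r₁ + r₂)/2 = 6.652×10^5 km.
Circular speed at r = 1.464×10^5 km: v_c = √(μ/r) = 29.42 km/s.
Vis-viva on the transfer ellipse at r = 1.464×10^5 km gives v_t = √[μ(2/r − 1/a_t)] = 39.25 km/s.
Δv₁ = |v_t − v_c| = |39.25 − 29.42| = 9.830 km/s.

Δv₁ = 9830 m/s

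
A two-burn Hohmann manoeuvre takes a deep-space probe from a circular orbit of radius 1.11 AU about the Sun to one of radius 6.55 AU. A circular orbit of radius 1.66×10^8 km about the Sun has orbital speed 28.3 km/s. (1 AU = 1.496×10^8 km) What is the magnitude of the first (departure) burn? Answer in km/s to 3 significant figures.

Δv₁ = 8.71 km/s

From the circular-orbit relation v² = μ/r at r = 1.66×10^8 km: μ = v²r = (28.3)² × 1.66×10^8 = 1.32948×10^11 km³/s².
In km: r₁ = 1.11 × 1.496×10^8 = 1.66056×10^8 km; r₂ = 6.55 × 1.496×10^8 = 9.7988×10^8 km.
Semi-major axis of the transfer orbit: a_t = (1.66056×10^8 + 9.7988×10^8)/2 = 5.72968×10^8 km.
Circular speed at r = 1.66056×10^8 km: v_c = √(μ/r) = 28.295 km/s.
Transfer-orbit speed at the same r (vis-viva, a = a_t): v_t = √[μ(2/r − 1/a_t)] = 37.003 km/s.
Δv₁ = |v_t − v_c| = |37.003 − 28.295| = 8.708 km/s.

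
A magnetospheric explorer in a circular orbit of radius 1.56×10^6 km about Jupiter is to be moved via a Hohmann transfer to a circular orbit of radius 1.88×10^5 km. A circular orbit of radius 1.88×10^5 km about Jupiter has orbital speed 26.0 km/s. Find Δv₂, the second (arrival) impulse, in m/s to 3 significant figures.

Δv₂ = 8740 m/s

From the circular-orbit relation v² = μ/r at r = 1.88×10^5 km: μ = v²r = (26.0)² × 1.88×10^5 = 1.27088×10^8 km³/s².
Semi-major axis of the transfer orbit: a_t = (1.560×10^6 + 1.880×10^5)/2 = 8.740×10^5 km.
Circular speed at r = 1.880×10^5 km: v_c = √(μ/r) = 26.000 km/s.
Vis-viva on the transfer ellipse at r = 1.880×10^5 km gives v_t = √[μ(2/r − 1/a_t)] = 34.736 km/s.
Δv₂ = |v_t − v_c| = |34.736 − 26.000| = 8.736 km/s.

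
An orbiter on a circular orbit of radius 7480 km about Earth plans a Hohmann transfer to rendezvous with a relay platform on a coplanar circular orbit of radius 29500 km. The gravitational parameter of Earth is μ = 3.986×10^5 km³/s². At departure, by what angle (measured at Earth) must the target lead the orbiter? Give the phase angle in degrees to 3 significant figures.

Semi-major axis of the transfer orbit: a_t = (7480 + 29500)/2 = 18490 km.
The half-period of the transfer ellipse is t = π√(a_t³/μ) = 12510 s.
Target angular speed ω₂ = √(μ/r₂³) = 1.246×10^-4 rad/s.
Angle swept by the target during transfer: ω₂·t = 1.559 rad = 89.32°.
The orbiter traverses 180° on the transfer ellipse, so the target must lead by 180° − 89.32° = 90.7°.

φ = 90.7°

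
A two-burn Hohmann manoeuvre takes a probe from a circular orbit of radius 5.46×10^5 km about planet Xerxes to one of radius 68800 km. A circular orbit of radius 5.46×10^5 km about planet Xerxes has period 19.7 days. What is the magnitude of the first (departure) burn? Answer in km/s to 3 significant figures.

From Kepler's third law T² = 4π²r³/μ at r = 5.46×10^5 km, T = 19.7 days = 19.7 × 86400 s = 1.70208×10^6 s: μ = 4π²r³/T² = 2.21808×10^6 km³/s².
The Hohmann ellipse has a_t = (r₁ + r₂)/2 = 3.074×10^5 km.
On the circular orbit at r = 5.460×10^5 km, v_c = √(μ/r) = 2.0155 km/s.
Transfer-orbit speed at the same r (vis-viva, a = a_t): v_t = √[μ(2/r − 1/a_t)] = 0.95353 km/s.
Δv₁ = |v_t − v_c| = |0.95353 − 2.0155| = 1.062 km/s.

Δv₁ = 1.06 km/s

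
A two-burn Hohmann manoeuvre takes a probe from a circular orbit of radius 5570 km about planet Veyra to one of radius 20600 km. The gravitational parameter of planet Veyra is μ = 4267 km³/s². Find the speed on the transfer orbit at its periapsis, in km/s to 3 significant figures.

v = 1.10 km/s

Semi-major axis of the transfer orbit: a_t = (5570 + 20600)/2 = 13085 km.
The periapsis of the transfer ellipse is at r = 5570 km.
Vis-viva: v = √[μ(2/r − 1/a_t)] = √[4267 × (2/5570 − 1/13085)] = 1.098 km/s.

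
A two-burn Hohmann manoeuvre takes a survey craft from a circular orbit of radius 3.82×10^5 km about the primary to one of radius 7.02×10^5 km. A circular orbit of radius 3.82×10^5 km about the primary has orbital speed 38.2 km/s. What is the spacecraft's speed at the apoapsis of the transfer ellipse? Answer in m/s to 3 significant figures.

v = 23700 m/s

From the circular-orbit relation v² = μ/r at r = 3.82×10^5 km: μ = v²r = (38.2)² × 3.82×10^5 = 5.57430×10^8 km³/s².
Semi-major axis of the transfer orbit: a_t = (3.820×10^5 + 7.020×10^5)/2 = 5.420×10^5 km.
The apoapsis of the transfer ellipse is at r = 7.020×10^5 km.
From the vis-viva equation, v = √[μ(2/r − 1/a_t)] = 23.66 km/s.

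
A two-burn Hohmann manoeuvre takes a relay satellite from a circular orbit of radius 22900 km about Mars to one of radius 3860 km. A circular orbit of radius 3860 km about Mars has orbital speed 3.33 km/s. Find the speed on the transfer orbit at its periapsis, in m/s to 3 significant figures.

From the circular-orbit relation v² = μ/r at r = 3860 km: μ = v²r = (3.33)² × 3860 = 42803.2 km³/s².
The Hohmann ellipse has a_t = (r₁ + r₂)/2 = 13380 km.
The periapsis of the transfer ellipse is at r = 3860 km.
Vis-viva: v = √[μ(2/r − 1/a_t)] = √[42803.2 × (2/3860 − 1/13380)] = 4.356 km/s.

v = 4360 m/s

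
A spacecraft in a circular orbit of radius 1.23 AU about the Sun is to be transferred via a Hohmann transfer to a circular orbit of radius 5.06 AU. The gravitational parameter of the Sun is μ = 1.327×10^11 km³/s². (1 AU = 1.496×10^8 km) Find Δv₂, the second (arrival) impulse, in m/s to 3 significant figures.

Δv₂ = 4960 m/s

In km: r₁ = 1.23 × 1.496×10^8 = 1.84008×10^8 km; r₂ = 5.06 × 1.496×10^8 = 7.56976×10^8 km.
Semi-major axis of the transfer orbit: a_t = (1.84008×10^8 + 7.56976×10^8)/2 = 4.70492×10^8 km.
Circular speed at r = 7.56976×10^8 km: v_c = √(μ/r) = 13.24 km/s.
Transfer-orbit speed at the same r (vis-viva, a = a_t): v_t = √[μ(2/r − 1/a_t)] = 8.280 km/s.
Δv₂ = |v_t − v_c| = |8.280 − 13.24| = 4.960 km/s.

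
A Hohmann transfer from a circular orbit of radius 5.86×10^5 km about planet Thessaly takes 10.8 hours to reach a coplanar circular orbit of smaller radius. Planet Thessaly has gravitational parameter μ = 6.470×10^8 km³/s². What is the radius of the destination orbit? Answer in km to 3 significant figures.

r₂ = 3.40×10^5 km

Transfer time t = 10.8 hours = 38880 s, and t = π√(a_t³/μ).
So a_t = (μ t²/π²)^(1/3) = (6.470×10^8 × (38880)² / π²)^(1/3) = 4.6276×10^5 km.
Since a_t = (r₁ + r₂)/2, r₂ = 2a_t − r₁ = 2×4.6276×10^5 − 5.860×10^5 = 3.3952×10^5 km.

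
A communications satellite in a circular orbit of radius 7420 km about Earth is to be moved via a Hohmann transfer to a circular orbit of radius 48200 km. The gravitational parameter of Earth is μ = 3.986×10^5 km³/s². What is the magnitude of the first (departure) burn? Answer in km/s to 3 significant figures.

Semi-major axis of the transfer orbit: a_t = (7420 + 48200)/2 = 27810 km.
On the circular orbit at r = 7420 km, v_c = √(μ/r) = 7.329 km/s.
Vis-viva on the transfer ellipse at r = 7420 km gives v_t = √[μ(2/r − 1/a_t)] = 9.649 km/s.
Δv₁ = |v_t − v_c| = |9.649 − 7.329| = 2.320 km/s.

Δv₁ = 2.32 km/s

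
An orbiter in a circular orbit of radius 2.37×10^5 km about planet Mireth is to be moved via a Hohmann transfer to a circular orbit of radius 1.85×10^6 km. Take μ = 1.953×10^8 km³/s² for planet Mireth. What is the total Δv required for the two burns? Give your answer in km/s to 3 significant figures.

The Hohmann ellipse has a_t = (r₁ + r₂)/2 = 1.0435×10^6 km.
At r₁ the circular-orbit speed is v₁ = √(μ/r₁) = 28.706 km/s.
Transfer-orbit speed at r₁ (vis-viva equation): v_p = √[μ(2/r₁ − 1/a_t)] = 38.222 km/s.
First burn Δv₁ = |v_p − v₁| = 9.516 km/s.
Circular speed at r₂: v₂ = √(μ/r₂) = 10.275 km/s.
Transfer-orbit speed at r₂: v_a = √[μ(2/r₂ − 1/a_t)] = 4.8966 km/s.
Second burn Δv₂ = |v₂ − v_a| = 5.378 km/s.
Total Δv = Δv₁ + Δv₂ = 14.89 km/s.

Δv = 14.9 km/s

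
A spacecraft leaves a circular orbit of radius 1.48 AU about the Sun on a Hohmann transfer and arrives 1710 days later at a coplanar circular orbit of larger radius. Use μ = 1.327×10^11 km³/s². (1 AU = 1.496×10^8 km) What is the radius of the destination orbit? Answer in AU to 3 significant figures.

In km: r₁ = 1.48 × 1.496×10^8 = 2.21408×10^8 km.
Transfer time t = 1710 days = 1.47744×10^8 s, and t = π√(a_t³/μ).
So a_t = (μ t²/π²)^(1/3) = (1.327×10^11 × (1.47744×10^8)² / π²)^(1/3) = 6.6455×10^8 km.
Since a_t = (r₁ + r₂)/2, r₂ = 2a_t − r₁ = 2×6.6455×10^8 − 2.21408×10^8 = 1.107692×10^9 km.
In AU: r₂ = 1.107692×10^9 / 1.496×10^8 = 7.40 AU.

r₂ = 7.40 AU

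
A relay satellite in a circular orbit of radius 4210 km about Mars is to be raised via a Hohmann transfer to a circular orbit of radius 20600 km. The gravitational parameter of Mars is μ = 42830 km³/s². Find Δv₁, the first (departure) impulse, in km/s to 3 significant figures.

Δv₁ = 0.921 km/s

Semi-major axis of the transfer orbit: a_t = (4210 + 20600)/2 = 12405 km.
Circular speed at r = 4210 km: v_c = √(μ/r) = 3.18958 km/s.
Transfer-orbit speed at the same r (vis-viva, a = a_t): v_t = √[μ(2/r − 1/a_t)] = 4.11025 km/s.
Δv₁ = |v_t − v_c| = |4.11025 − 3.18958| = 0.9207 km/s.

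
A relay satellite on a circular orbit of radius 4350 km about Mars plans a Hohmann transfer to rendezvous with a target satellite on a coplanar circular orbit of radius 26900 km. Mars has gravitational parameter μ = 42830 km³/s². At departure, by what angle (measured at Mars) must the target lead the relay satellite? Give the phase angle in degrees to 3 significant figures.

The Hohmann ellipse has a_t = (r₁ + r₂)/2 = 15625 km.
The half-period of the transfer ellipse is t = π√(a_t³/μ) = 29648.7 s.
The target's mean motion on its circular orbit is ω₂ = √(μ/r₂³) = 4.69079×10^-5 rad/s.
Angle swept by the target during transfer: ω₂·t = 1.39076 rad = 79.68°.
The relay satellite traverses 180° on the transfer ellipse, so the target must lead by 180° − 79.68° = 100°.

φ = 100°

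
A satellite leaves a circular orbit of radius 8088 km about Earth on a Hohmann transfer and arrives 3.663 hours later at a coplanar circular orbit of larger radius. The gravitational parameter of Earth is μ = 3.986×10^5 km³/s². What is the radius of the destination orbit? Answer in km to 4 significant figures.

Transfer time t = 3.663 hours = 13186.8 s, and t = π√(a_t³/μ).
So a_t = (μ t²/π²)^(1/3) = (3.986×10^5 × (13186.8)² / π²)^(1/3) = 19150 km.
Since a_t = (r₁ + r₂)/2, r₂ = 2a_t − r₁ = 2×19150 − 8088 = 30212 km.

r₂ = 30210 km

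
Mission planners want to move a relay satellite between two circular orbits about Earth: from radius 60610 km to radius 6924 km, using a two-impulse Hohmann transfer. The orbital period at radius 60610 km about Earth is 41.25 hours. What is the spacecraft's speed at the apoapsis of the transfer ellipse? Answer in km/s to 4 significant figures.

v = 1.161 km/s

From Kepler's third law T² = 4π²r³/μ at r = 60610 km, T = 41.25 hours = 41.25 × 3600 s = 1.485×10^5 s: μ = 4π²r³/T² = 3.98602×10^5 km³/s².
Semi-major axis of the transfer orbit: a_t = (60610 + 6924)/2 = 33767 km.
At apoapsis, r = 60610 km.
Vis-viva: v = √[μ(2/r − 1/a_t)] = √[3.98602×10^5 × (2/60610 − 1/33767)] = 1.161 km/s.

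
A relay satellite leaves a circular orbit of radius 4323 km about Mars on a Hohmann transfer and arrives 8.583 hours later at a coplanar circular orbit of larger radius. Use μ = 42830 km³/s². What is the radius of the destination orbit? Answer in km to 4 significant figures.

Transfer time t = 8.583 hours = 30898.8 s, and t = π√(a_t³/μ).
So a_t = (μ t²/π²)^(1/3) = (42830 × (30898.8)² / π²)^(1/3) = 16061 km.
Since a_t = (r₁ + r₂)/2, r₂ = 2a_t − r₁ = 2×16061 − 4323 = 27799 km.

r₂ = 27800 km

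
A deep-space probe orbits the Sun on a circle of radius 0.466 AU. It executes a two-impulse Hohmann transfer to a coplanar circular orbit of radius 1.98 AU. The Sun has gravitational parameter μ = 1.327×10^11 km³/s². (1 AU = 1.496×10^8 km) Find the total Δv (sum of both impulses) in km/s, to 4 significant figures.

In km: r₁ = 0.466 × 1.496×10^8 = 6.97136×10^7 km; r₂ = 1.98 × 1.496×10^8 = 2.96208×10^8 km.
Semi-major axis of the transfer orbit: a_t = (6.97136×10^7 + 2.96208×10^8)/2 = 1.829608×10^8 km.
Circular speed at r₁: v₁ = √(μ/r₁) = √(1.327×10^11/6.97136×10^7) = 43.63 km/s.
Transfer-orbit speed at r₁ (vis-viva): v_p = √[μ(2/r₁ − 1/a_t)] = 55.51 km/s.
First burn Δv₁ = |v_p − v₁| = 11.88 km/s.
Circular speed at r₂: v₂ = √(μ/r₂) = 21.166 km/s.
Transfer-orbit speed at r₂: v_a = √[μ(2/r₂ − 1/a_t)] = 13.065 km/s.
Second burn Δv₂ = |v₂ − v_a| = 8.101 km/s.
Total Δv = Δv₁ + Δv₂ = 19.98 km/s.

Δv = 19.98 km/s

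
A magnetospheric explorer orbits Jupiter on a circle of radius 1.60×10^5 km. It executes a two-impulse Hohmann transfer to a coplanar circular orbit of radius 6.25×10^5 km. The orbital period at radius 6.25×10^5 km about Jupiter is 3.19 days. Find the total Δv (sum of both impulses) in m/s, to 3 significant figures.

From Kepler's third law T² = 4π²r³/μ at r = 6.25×10^5 km, T = 3.19 days = 3.19 × 86400 s = 2.75616×10^5 s: μ = 4π²r³/T² = 1.26879×10^8 km³/s².
The Hohmann ellipse has a_t = (r₁ + r₂)/2 = 3.925×10^5 km.
At r₁ the circular-orbit speed is v₁ = √(μ/r₁) = 28.160 km/s.
Transfer-orbit speed at r₁ (vis-viva equation): v_p = √[μ(2/r₁ − 1/a_t)] = 35.535 km/s.
First burn Δv₁ = |v_p − v₁| = 7.375 km/s.
At r₂, v₂ = √(μ/r₂) = 14.248 km/s.
Transfer-orbit speed at r₂: v_a = √[μ(2/r₂ − 1/a_t)] = 9.0969 km/s.
Second burn Δv₂ = |v₂ − v_a| = 5.151 km/s.
Total Δv = Δv₁ + Δv₂ = 12.53 km/s.

Δv = 12500 m/s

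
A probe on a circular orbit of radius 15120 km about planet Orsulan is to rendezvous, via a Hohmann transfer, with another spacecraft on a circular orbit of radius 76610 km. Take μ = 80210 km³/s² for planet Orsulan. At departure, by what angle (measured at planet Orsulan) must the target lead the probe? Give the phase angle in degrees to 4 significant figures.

The Hohmann ellipse has a_t = (r₁ + r₂)/2 = 45865 km.
Transfer time t = π√(a_t³/μ) = 1.0896×10^5 s.
The target's mean motion on its circular orbit is ω₂ = √(μ/r₂³) = 1.3356×10^-5 rad/s.
Angle swept by the target during transfer: ω₂·t = 1.4553 rad = 83.38°.
Arrival is 180° from departure on the ellipse, so φ = 180° − 83.38° = 96.62°.

φ = 96.62°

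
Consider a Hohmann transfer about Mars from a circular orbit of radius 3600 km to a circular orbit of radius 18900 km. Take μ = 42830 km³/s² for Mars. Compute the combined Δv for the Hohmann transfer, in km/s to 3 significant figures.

The Hohmann ellipse has a_t = (r₁ + r₂)/2 = 11250 km.
At r₁ the circular-orbit speed is v₁ = √(μ/r₁) = 3.44924 km/s.
Transfer-orbit speed at r₁ (vis-viva): v_p = √[μ(2/r₁ − 1/a_t)] = 4.47072 km/s.
First burn Δv₁ = |v_p − v₁| = 1.021 km/s.
At r₂, v₂ = √(μ/r₂) = 1.5054 km/s.
Transfer-orbit speed at r₂: v_a = √[μ(2/r₂ − 1/a_t)] = 0.85157 km/s.
Second burn Δv₂ = |v₂ − v_a| = 0.6538 km/s.
Δv = Δv₁ + Δv₂ = 1.021 + 0.6538 = 1.675 km/s.

Δv = 1.68 km/s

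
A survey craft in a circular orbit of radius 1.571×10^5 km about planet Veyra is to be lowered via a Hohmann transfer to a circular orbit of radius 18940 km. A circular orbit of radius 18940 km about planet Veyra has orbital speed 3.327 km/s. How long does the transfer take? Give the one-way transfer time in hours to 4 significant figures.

From the circular-orbit relation v² = μ/r at r = 18940 km: μ = v²r = (3.327)² × 18940 = 2.09646×10^5 km³/s².
Semi-major axis of the transfer orbit: a_t = (1.571×10^5 + 18940)/2 = 88020 km.
Transfer time t = π√(a_t³/μ) = π√((88020)³ / 2.09646×10^5) = 1.7918×10^5 s.
Converting: 1.7918×10^5 s ÷ 3600 s/hour = 49.77 hours.

t = 49.77 hours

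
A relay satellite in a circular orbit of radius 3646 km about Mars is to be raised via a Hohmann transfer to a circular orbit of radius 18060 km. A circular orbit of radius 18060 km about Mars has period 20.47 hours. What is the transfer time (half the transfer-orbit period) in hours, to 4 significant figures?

t = 4.768 hours

From Kepler's third law T² = 4π²r³/μ at r = 18060 km, T = 20.47 hours = 20.47 × 3600 s = 73692 s: μ = 4π²r³/T² = 42822.5 km³/s².
Transfer-ellipse semi-major axis a_t = (r₁ + r₂)/2 = (3646 + 18060)/2 = 10853 km.
Half the transfer-orbit period gives t = π√(a_t³/μ) = 17165 s.
Converting: 17165 s ÷ 3600 s/hour = 4.768 hours.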